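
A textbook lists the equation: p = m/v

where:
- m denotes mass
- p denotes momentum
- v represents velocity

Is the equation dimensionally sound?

No

m (mass) has dimensions [M].
p (momentum) has dimensions [L M T^-1].
v (velocity) has dimensions [L T^-1].

Left side: [L M T^-1]
Right side: [L^-1 M T]

The two sides have different dimensions, so the equation is NOT dimensionally consistent.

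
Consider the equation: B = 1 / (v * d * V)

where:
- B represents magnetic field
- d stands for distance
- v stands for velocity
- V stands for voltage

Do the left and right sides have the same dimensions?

No

B (magnetic field) has dimensions [I^-1 M T^-2].
d (distance) has dimensions [L].
v (velocity) has dimensions [L T^-1].
V (voltage) has dimensions [I^-1 L^2 M T^-3].

Left side: [I^-1 M T^-2]
Right side: [I L^-4 M^-1 T^4]

The two sides have different dimensions, so the equation is NOT dimensionally consistent.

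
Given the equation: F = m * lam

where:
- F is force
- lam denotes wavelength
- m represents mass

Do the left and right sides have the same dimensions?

No

F (force) has dimensions [L M T^-2].
lam (wavelength) has dimensions [L].
m (mass) has dimensions [M].

Left side: [L M T^-2]
Right side: [L M]

The two sides have different dimensions, so the equation is NOT dimensionally consistent.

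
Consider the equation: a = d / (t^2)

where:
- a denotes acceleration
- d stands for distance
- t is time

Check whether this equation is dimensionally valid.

Yes

a (acceleration) has dimensions [L T^-2].
d (distance) has dimensions [L].
t (time) has dimensions [T].

Left side: [L T^-2]
Right side: [L T^-2]

Both sides have the same dimensions, so the equation is dimensionally consistent.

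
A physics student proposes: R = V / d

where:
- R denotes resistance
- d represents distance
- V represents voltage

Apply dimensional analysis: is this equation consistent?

No

R (resistance) has dimensions [I^-2 L^2 M T^-3].
d (distance) has dimensions [L].
V (voltage) has dimensions [I^-1 L^2 M T^-3].

Left side: [I^-2 L^2 M T^-3]
Right side: [I^-1 L M T^-3]

The two sides have different dimensions, so the equation is NOT dimensionally consistent.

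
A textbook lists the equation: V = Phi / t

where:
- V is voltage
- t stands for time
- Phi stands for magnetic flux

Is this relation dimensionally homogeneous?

Yes

V (voltage) has dimensions [I^-1 L^2 M T^-3].
t (time) has dimensions [T].
Phi (magnetic flux) has dimensions [I^-1 L^2 M T^-2].

Left side: [I^-1 L^2 M T^-3]
Right side: [I^-1 L^2 M T^-3]

Both sides have the same dimensions, so the equation is dimensionally consistent.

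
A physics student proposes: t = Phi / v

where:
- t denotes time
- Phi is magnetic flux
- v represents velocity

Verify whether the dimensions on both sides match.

No

t (time) has dimensions [T].
Phi (magnetic flux) has dimensions [I^-1 L^2 M T^-2].
v (velocity) has dimensions [L T^-1].

Left side: [T]
Right side: [I^-1 L M T^-1]

The two sides have different dimensions, so the equation is NOT dimensionally consistent.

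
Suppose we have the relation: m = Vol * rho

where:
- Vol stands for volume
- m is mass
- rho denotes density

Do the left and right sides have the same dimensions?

Yes

Vol (volume) has dimensions [L^3].
m (mass) has dimensions [M].
rho (density) has dimensions [L^-3 M].

Left side: [M]
Right side: [M]

Both sides have the same dimensions, so the equation is dimensionally consistent.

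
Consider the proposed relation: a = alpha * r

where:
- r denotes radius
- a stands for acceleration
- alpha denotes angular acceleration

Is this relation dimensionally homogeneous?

Yes

r (radius) has dimensions [L].
a (acceleration) has dimensions [L T^-2].
alpha (angular acceleration) has dimensions [T^-2].

Left side: [L T^-2]
Right side: [L T^-2]

Both sides have the same dimensions, so the equation is dimensionally consistent.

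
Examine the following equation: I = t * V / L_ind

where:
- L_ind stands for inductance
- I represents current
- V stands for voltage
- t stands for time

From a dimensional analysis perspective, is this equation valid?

Yes

L_ind (inductance) has dimensions [I^-2 L^2 M T^-2].
I (current) has dimensions [I].
V (voltage) has dimensions [I^-1 L^2 M T^-3].
t (time) has dimensions [T].

Left side: [I]
Right side: [I]

Both sides have the same dimensions, so the equation is dimensionally consistent.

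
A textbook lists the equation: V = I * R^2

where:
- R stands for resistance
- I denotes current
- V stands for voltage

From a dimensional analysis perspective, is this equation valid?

No

R (resistance) has dimensions [I^-2 L^2 M T^-3].
I (current) has dimensions [I].
V (voltage) has dimensions [I^-1 L^2 M T^-3].

Left side: [I^-1 L^2 M T^-3]
Right side: [I^-3 L^4 M^2 T^-6]

The two sides have different dimensions, so the equation is NOT dimensionally consistent.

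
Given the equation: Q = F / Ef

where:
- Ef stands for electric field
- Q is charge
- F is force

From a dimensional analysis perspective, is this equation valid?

Yes

Ef (electric field) has dimensions [I^-1 L M T^-3].
Q (charge) has dimensions [I T].
F (force) has dimensions [L M T^-2].

Left side: [I T]
Right side: [I T]

Both sides have the same dimensions, so the equation is dimensionally consistent.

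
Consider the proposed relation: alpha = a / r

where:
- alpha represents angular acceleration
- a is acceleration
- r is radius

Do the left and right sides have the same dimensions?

Yes

alpha (angular acceleration) has dimensions [T^-2].
a (acceleration) has dimensions [L T^-2].
r (radius) has dimensions [L].

Left side: [T^-2]
Right side: [T^-2]

Both sides have the same dimensions, so the equation is dimensionally consistent.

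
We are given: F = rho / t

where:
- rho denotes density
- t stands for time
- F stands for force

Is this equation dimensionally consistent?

No

rho (density) has dimensions [L^-3 M].
t (time) has dimensions [T].
F (force) has dimensions [L M T^-2].

Left side: [L M T^-2]
Right side: [L^-3 M T^-1]

The two sides have different dimensions, so the equation is NOT dimensionally consistent.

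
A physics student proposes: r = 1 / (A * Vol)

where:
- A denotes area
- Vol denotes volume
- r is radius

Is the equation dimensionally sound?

No

A (area) has dimensions [L^2].
Vol (volume) has dimensions [L^3].
r (radius) has dimensions [L].

Left side: [L]
Right side: [L^-5]

The two sides have different dimensions, so the equation is NOT dimensionally consistent.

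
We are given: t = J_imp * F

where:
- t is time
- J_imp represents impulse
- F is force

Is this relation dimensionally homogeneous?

No

t (time) has dimensions [T].
J_imp (impulse) has dimensions [L M T^-1].
F (force) has dimensions [L M T^-2].

Left side: [T]
Right side: [L^2 M^2 T^-3]

The two sides have different dimensions, so the equation is NOT dimensionally consistent.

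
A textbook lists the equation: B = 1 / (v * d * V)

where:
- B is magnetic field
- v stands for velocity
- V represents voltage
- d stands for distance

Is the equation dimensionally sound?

No

B (magnetic field) has dimensions [I^-1 M T^-2].
v (velocity) has dimensions [L T^-1].
V (voltage) has dimensions [I^-1 L^2 M T^-3].
d (distance) has dimensions [L].

Left side: [I^-1 M T^-2]
Right side: [I L^-4 M^-1 T^4]

The two sides have different dimensions, so the equation is NOT dimensionally consistent.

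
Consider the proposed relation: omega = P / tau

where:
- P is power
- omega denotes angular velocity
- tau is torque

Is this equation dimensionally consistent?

Yes

P (power) has dimensions [L^2 M T^-3].
omega (angular velocity) has dimensions [T^-1].
tau (torque) has dimensions [L^2 M T^-2].

Left side: [T^-1]
Right side: [T^-1]

Both sides have the same dimensions, so the equation is dimensionally consistent.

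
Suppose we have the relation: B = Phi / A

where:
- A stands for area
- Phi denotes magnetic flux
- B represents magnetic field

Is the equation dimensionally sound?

Yes

A (area) has dimensions [L^2].
Phi (magnetic flux) has dimensions [I^-1 L^2 M T^-2].
B (magnetic field) has dimensions [I^-1 M T^-2].

Left side: [I^-1 M T^-2]
Right side: [I^-1 M T^-2]

Both sides have the same dimensions, so the equation is dimensionally consistent.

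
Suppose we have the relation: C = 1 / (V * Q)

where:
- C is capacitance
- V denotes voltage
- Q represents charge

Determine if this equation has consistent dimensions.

No

C (capacitance) has dimensions [I^2 L^-2 M^-1 T^4].
V (voltage) has dimensions [I^-1 L^2 M T^-3].
Q (charge) has dimensions [I T].

Left side: [I^2 L^-2 M^-1 T^4]
Right side: [L^-2 M^-1 T^2]

The two sides have different dimensions, so the equation is NOT dimensionally consistent.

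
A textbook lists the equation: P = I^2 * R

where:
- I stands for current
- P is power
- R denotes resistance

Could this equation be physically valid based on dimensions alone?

Yes

I (current) has dimensions [I].
P (power) has dimensions [L^2 M T^-3].
R (resistance) has dimensions [I^-2 L^2 M T^-3].

Left side: [L^2 M T^-3]
Right side: [L^2 M T^-3]

Both sides have the same dimensions, so the equation is dimensionally consistent.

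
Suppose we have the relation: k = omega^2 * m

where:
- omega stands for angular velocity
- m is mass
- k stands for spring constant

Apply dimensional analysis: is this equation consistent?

Yes

omega (angular velocity) has dimensions [T^-1].
m (mass) has dimensions [M].
k (spring constant) has dimensions [M T^-2].

Left side: [M T^-2]
Right side: [M T^-2]

Both sides have the same dimensions, so the equation is dimensionally consistent.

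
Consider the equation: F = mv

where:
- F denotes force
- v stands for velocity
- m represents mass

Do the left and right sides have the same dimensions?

No

F (force) has dimensions [L M T^-2].
v (velocity) has dimensions [L T^-1].
m (mass) has dimensions [M].

Left side: [L M T^-2]
Right side: [L M T^-1]

The two sides have different dimensions, so the equation is NOT dimensionally consistent.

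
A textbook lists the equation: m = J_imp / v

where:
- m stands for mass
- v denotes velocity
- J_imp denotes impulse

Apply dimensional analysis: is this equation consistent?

Yes

m (mass) has dimensions [M].
v (velocity) has dimensions [L T^-1].
J_imp (impulse) has dimensions [L M T^-1].

Left side: [M]
Right side: [M]

Both sides have the same dimensions, so the equation is dimensionally consistent.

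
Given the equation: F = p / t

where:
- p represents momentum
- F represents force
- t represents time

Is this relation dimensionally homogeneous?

Yes

p (momentum) has dimensions [L M T^-1].
F (force) has dimensions [L M T^-2].
t (time) has dimensions [T].

Left side: [L M T^-2]
Right side: [L M T^-2]

Both sides have the same dimensions, so the equation is dimensionally consistent.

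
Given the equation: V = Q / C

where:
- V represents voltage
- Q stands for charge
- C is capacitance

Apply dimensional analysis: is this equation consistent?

Yes

V (voltage) has dimensions [I^-1 L^2 M T^-3].
Q (charge) has dimensions [I T].
C (capacitance) has dimensions [I^2 L^-2 M^-1 T^4].

Left side: [I^-1 L^2 M T^-3]
Right side: [I^-1 L^2 M T^-3]

Both sides have the same dimensions, so the equation is dimensionally consistent.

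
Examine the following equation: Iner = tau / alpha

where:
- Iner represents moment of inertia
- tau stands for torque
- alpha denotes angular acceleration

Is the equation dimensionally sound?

Yes

Iner (moment of inertia) has dimensions [L^2 M].
tau (torque) has dimensions [L^2 M T^-2].
alpha (angular acceleration) has dimensions [T^-2].

Left side: [L^2 M]
Right side: [L^2 M]

Both sides have the same dimensions, so the equation is dimensionally consistent.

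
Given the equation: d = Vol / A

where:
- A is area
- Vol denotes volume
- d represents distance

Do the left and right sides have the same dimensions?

Yes

A (area) has dimensions [L^2].
Vol (volume) has dimensions [L^3].
d (distance) has dimensions [L].

Left side: [L]
Right side: [L]

Both sides have the same dimensions, so the equation is dimensionally consistent.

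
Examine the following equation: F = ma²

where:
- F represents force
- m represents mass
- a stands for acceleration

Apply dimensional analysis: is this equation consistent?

No

F (force) has dimensions [L M T^-2].
m (mass) has dimensions [M].
a (acceleration) has dimensions [L T^-2].

Left side: [L M T^-2]
Right side: [L^2 M T^-4]

The two sides have different dimensions, so the equation is NOT dimensionally consistent.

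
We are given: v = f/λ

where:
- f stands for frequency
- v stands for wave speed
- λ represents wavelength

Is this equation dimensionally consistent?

No

f (frequency) has dimensions [T^-1].
v (wave speed) has dimensions [L T^-1].
λ (wavelength) has dimensions [L].

Left side: [L T^-1]
Right side: [L^-1 T^-1]

The two sides have different dimensions, so the equation is NOT dimensionally consistent.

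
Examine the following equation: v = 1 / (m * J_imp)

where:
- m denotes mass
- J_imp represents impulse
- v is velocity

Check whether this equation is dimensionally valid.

No

m (mass) has dimensions [M].
J_imp (impulse) has dimensions [L M T^-1].
v (velocity) has dimensions [L T^-1].

Left side: [L T^-1]
Right side: [L^-1 M^-2 T]

The two sides have different dimensions, so the equation is NOT dimensionally consistent.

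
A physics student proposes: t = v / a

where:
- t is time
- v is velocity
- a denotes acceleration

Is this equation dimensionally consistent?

Yes

t (time) has dimensions [T].
v (velocity) has dimensions [L T^-1].
a (acceleration) has dimensions [L T^-2].

Left side: [T]
Right side: [T]

Both sides have the same dimensions, so the equation is dimensionally consistent.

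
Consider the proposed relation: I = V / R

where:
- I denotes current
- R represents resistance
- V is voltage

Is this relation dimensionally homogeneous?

Yes

I (current) has dimensions [I].
R (resistance) has dimensions [I^-2 L^2 M T^-3].
V (voltage) has dimensions [I^-1 L^2 M T^-3].

Left side: [I]
Right side: [I]

Both sides have the same dimensions, so the equation is dimensionally consistent.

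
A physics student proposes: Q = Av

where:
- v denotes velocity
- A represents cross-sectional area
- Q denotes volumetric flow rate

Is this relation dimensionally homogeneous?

Yes

v (velocity) has dimensions [L T^-1].
A (cross-sectional area) has dimensions [L^2].
Q (volumetric flow rate) has dimensions [L^3 T^-1].

Left side: [L^3 T^-1]
Right side: [L^3 T^-1]

Both sides have the same dimensions, so the equation is dimensionally consistent.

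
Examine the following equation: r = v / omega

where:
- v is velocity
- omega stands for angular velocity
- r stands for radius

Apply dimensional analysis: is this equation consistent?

Yes

v (velocity) has dimensions [L T^-1].
omega (angular velocity) has dimensions [T^-1].
r (radius) has dimensions [L].

Left side: [L]
Right side: [L]

Both sides have the same dimensions, so the equation is dimensionally consistent.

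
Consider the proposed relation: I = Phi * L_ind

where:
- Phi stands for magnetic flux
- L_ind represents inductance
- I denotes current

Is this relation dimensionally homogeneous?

No

Phi (magnetic flux) has dimensions [I^-1 L^2 M T^-2].
L_ind (inductance) has dimensions [I^-2 L^2 M T^-2].
I (current) has dimensions [I].

Left side: [I]
Right side: [I^-3 L^4 M^2 T^-4]

The two sides have different dimensions, so the equation is NOT dimensionally consistent.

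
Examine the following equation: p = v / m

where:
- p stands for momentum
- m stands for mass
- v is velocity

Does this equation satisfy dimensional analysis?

No

p (momentum) has dimensions [L M T^-1].
m (mass) has dimensions [M].
v (velocity) has dimensions [L T^-1].

Left side: [L M T^-1]
Right side: [L M^-1 T^-1]

The two sides have different dimensions, so the equation is NOT dimensionally consistent.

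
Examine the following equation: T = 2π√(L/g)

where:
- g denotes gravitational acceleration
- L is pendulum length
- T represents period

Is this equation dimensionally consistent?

Yes

g (gravitational acceleration) has dimensions [L T^-2].
L (pendulum length) has dimensions [L].
T (period) has dimensions [T].

Left side: [T]
Right side: [T]

Both sides have the same dimensions, so the equation is dimensionally consistent.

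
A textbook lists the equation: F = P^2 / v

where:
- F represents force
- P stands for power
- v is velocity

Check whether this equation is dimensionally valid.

No

F (force) has dimensions [L M T^-2].
P (power) has dimensions [L^2 M T^-3].
v (velocity) has dimensions [L T^-1].

Left side: [L M T^-2]
Right side: [L^3 M^2 T^-5]

The two sides have different dimensions, so the equation is NOT dimensionally consistent.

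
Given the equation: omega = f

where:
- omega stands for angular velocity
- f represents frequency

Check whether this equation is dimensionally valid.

Yes

omega (angular velocity) has dimensions [T^-1].
f (frequency) has dimensions [T^-1].

Left side: [T^-1]
Right side: [T^-1]

Both sides have the same dimensions, so the equation is dimensionally consistent.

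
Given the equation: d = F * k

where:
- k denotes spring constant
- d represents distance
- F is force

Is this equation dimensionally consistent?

No

k (spring constant) has dimensions [M T^-2].
d (distance) has dimensions [L].
F (force) has dimensions [L M T^-2].

Left side: [L]
Right side: [L M^2 T^-4]

The two sides have different dimensions, so the equation is NOT dimensionally consistent.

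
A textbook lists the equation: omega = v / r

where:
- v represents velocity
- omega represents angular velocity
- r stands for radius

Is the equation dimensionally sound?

Yes

v (velocity) has dimensions [L T^-1].
omega (angular velocity) has dimensions [T^-1].
r (radius) has dimensions [L].

Left side: [T^-1]
Right side: [T^-1]

Both sides have the same dimensions, so the equation is dimensionally consistent.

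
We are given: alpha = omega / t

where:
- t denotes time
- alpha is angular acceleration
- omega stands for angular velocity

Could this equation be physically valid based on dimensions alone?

Yes

t (time) has dimensions [T].
alpha (angular acceleration) has dimensions [T^-2].
omega (angular velocity) has dimensions [T^-1].

Left side: [T^-2]
Right side: [T^-2]

Both sides have the same dimensions, so the equation is dimensionally consistent.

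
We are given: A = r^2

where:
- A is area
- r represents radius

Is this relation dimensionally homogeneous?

Yes

A (area) has dimensions [L^2].
r (radius) has dimensions [L].

Left side: [L^2]
Right side: [L^2]

Both sides have the same dimensions, so the equation is dimensionally consistent.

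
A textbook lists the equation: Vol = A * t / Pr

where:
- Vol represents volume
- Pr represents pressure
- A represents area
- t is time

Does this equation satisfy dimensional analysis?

No

Vol (volume) has dimensions [L^3].
Pr (pressure) has dimensions [L^-1 M T^-2].
A (area) has dimensions [L^2].
t (time) has dimensions [T].

Left side: [L^3]
Right side: [L^3 M^-1 T^3]

The two sides have different dimensions, so the equation is NOT dimensionally consistent.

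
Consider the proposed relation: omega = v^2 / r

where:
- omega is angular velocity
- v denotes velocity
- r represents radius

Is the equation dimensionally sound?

No

omega (angular velocity) has dimensions [T^-1].
v (velocity) has dimensions [L T^-1].
r (radius) has dimensions [L].

Left side: [T^-1]
Right side: [L T^-2]

The two sides have different dimensions, so the equation is NOT dimensionally consistent.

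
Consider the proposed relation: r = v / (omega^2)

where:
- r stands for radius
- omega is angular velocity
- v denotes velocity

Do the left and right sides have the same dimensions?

No

r (radius) has dimensions [L].
omega (angular velocity) has dimensions [T^-1].
v (velocity) has dimensions [L T^-1].

Left side: [L]
Right side: [L T]

The two sides have different dimensions, so the equation is NOT dimensionally consistent.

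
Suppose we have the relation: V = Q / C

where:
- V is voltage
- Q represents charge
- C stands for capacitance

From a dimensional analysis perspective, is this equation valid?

Yes

V (voltage) has dimensions [I^-1 L^2 M T^-3].
Q (charge) has dimensions [I T].
C (capacitance) has dimensions [I^2 L^-2 M^-1 T^4].

Left side: [I^-1 L^2 M T^-3]
Right side: [I^-1 L^2 M T^-3]

Both sides have the same dimensions, so the equation is dimensionally consistent.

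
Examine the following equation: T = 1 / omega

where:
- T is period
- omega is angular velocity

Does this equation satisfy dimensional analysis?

Yes

T (period) has dimensions [T].
omega (angular velocity) has dimensions [T^-1].

Left side: [T]
Right side: [T]

Both sides have the same dimensions, so the equation is dimensionally consistent.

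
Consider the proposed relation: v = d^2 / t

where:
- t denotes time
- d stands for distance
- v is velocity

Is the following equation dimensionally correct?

No

t (time) has dimensions [T].
d (distance) has dimensions [L].
v (velocity) has dimensions [L T^-1].

Left side: [L T^-1]
Right side: [L^2 T^-1]

The two sides have different dimensions, so the equation is NOT dimensionally consistent.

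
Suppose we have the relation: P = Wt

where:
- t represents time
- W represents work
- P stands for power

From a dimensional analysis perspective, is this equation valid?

No

t (time) has dimensions [T].
W (work) has dimensions [L^2 M T^-2].
P (power) has dimensions [L^2 M T^-3].

Left side: [L^2 M T^-3]
Right side: [L^2 M T^-1]

The two sides have different dimensions, so the equation is NOT dimensionally consistent.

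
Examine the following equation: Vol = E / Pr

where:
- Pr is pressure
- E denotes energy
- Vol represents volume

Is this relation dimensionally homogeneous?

Yes

Pr (pressure) has dimensions [L^-1 M T^-2].
E (energy) has dimensions [L^2 M T^-2].
Vol (volume) has dimensions [L^3].

Left side: [L^3]
Right side: [L^3]

Both sides have the same dimensions, so the equation is dimensionally consistent.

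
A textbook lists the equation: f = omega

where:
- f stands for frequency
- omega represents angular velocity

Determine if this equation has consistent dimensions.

Yes

f (frequency) has dimensions [T^-1].
omega (angular velocity) has dimensions [T^-1].

Left side: [T^-1]
Right side: [T^-1]

Both sides have the same dimensions, so the equation is dimensionally consistent.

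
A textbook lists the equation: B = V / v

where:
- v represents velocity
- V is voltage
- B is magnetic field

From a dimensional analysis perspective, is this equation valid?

No

v (velocity) has dimensions [L T^-1].
V (voltage) has dimensions [I^-1 L^2 M T^-3].
B (magnetic field) has dimensions [I^-1 M T^-2].

Left side: [I^-1 M T^-2]
Right side: [I^-1 L M T^-2]

The two sides have different dimensions, so the equation is NOT dimensionally consistent.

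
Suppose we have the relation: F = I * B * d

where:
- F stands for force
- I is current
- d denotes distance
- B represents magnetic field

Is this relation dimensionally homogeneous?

Yes

F (force) has dimensions [L M T^-2].
I (current) has dimensions [I].
d (distance) has dimensions [L].
B (magnetic field) has dimensions [I^-1 M T^-2].

Left side: [L M T^-2]
Right side: [L M T^-2]

Both sides have the same dimensions, so the equation is dimensionally consistent.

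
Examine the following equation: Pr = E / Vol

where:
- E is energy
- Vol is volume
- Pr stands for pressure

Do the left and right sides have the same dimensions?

Yes

E (energy) has dimensions [L^2 M T^-2].
Vol (volume) has dimensions [L^3].
Pr (pressure) has dimensions [L^-1 M T^-2].

Left side: [L^-1 M T^-2]
Right side: [L^-1 M T^-2]

Both sides have the same dimensions, so the equation is dimensionally consistent.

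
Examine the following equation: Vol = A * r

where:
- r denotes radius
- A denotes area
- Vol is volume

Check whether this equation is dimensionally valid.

Yes

r (radius) has dimensions [L].
A (area) has dimensions [L^2].
Vol (volume) has dimensions [L^3].

Left side: [L^3]
Right side: [L^3]

Both sides have the same dimensions, so the equation is dimensionally consistent.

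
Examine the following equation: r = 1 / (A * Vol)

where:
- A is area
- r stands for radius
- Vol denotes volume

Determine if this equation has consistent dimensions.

No

A (area) has dimensions [L^2].
r (radius) has dimensions [L].
Vol (volume) has dimensions [L^3].

Left side: [L]
Right side: [L^-5]

The two sides have different dimensions, so the equation is NOT dimensionally consistent.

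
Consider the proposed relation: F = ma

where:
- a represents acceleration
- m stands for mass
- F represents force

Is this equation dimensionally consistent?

Yes

a (acceleration) has dimensions [L T^-2].
m (mass) has dimensions [M].
F (force) has dimensions [L M T^-2].

Left side: [L M T^-2]
Right side: [L M T^-2]

Both sides have the same dimensions, so the equation is dimensionally consistent.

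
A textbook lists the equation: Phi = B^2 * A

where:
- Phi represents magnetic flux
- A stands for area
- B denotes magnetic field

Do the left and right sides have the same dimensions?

No

Phi (magnetic flux) has dimensions [I^-1 L^2 M T^-2].
A (area) has dimensions [L^2].
B (magnetic field) has dimensions [I^-1 M T^-2].

Left side: [I^-1 L^2 M T^-2]
Right side: [I^-2 L^2 M^2 T^-4]

The two sides have different dimensions, so the equation is NOT dimensionally consistent.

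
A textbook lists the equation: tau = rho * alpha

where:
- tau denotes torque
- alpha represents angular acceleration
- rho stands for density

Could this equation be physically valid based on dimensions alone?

No

tau (torque) has dimensions [L^2 M T^-2].
alpha (angular acceleration) has dimensions [T^-2].
rho (density) has dimensions [L^-3 M].

Left side: [L^2 M T^-2]
Right side: [L^-3 M T^-2]

The two sides have different dimensions, so the equation is NOT dimensionally consistent.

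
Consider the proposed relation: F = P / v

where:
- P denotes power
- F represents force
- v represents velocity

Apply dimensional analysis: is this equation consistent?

Yes

P (power) has dimensions [L^2 M T^-3].
F (force) has dimensions [L M T^-2].
v (velocity) has dimensions [L T^-1].

Left side: [L M T^-2]
Right side: [L M T^-2]

Both sides have the same dimensions, so the equation is dimensionally consistent.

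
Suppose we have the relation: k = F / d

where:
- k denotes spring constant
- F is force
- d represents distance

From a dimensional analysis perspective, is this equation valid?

Yes

k (spring constant) has dimensions [M T^-2].
F (force) has dimensions [L M T^-2].
d (distance) has dimensions [L].

Left side: [M T^-2]
Right side: [M T^-2]

Both sides have the same dimensions, so the equation is dimensionally consistent.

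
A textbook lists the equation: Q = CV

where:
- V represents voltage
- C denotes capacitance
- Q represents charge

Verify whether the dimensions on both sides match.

Yes

V (voltage) has dimensions [I^-1 L^2 M T^-3].
C (capacitance) has dimensions [I^2 L^-2 M^-1 T^4].
Q (charge) has dimensions [I T].

Left side: [I T]
Right side: [I T]

Both sides have the same dimensions, so the equation is dimensionally consistent.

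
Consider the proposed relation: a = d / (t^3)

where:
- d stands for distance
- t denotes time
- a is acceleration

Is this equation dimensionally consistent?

No

d (distance) has dimensions [L].
t (time) has dimensions [T].
a (acceleration) has dimensions [L T^-2].

Left side: [L T^-2]
Right side: [L T^-3]

The two sides have different dimensions, so the equation is NOT dimensionally consistent.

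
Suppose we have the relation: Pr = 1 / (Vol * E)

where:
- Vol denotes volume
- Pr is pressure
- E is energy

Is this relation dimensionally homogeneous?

No

Vol (volume) has dimensions [L^3].
Pr (pressure) has dimensions [L^-1 M T^-2].
E (energy) has dimensions [L^2 M T^-2].

Left side: [L^-1 M T^-2]
Right side: [L^-5 M^-1 T^2]

The two sides have different dimensions, so the equation is NOT dimensionally consistent.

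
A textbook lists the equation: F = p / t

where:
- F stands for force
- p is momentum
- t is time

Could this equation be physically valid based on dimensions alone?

Yes

F (force) has dimensions [L M T^-2].
p (momentum) has dimensions [L M T^-1].
t (time) has dimensions [T].

Left side: [L M T^-2]
Right side: [L M T^-2]

Both sides have the same dimensions, so the equation is dimensionally consistent.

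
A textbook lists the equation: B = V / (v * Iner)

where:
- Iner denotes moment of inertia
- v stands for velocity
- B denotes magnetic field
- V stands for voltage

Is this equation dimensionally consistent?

No

Iner (moment of inertia) has dimensions [L^2 M].
v (velocity) has dimensions [L T^-1].
B (magnetic field) has dimensions [I^-1 M T^-2].
V (voltage) has dimensions [I^-1 L^2 M T^-3].

Left side: [I^-1 M T^-2]
Right side: [I^-1 L^-1 T^-2]

The two sides have different dimensions, so the equation is NOT dimensionally consistent.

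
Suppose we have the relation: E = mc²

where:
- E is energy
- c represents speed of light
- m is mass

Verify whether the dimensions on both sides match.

Yes

E (energy) has dimensions [L^2 M T^-2].
c (speed of light) has dimensions [L T^-1].
m (mass) has dimensions [M].

Left side: [L^2 M T^-2]
Right side: [L^2 M T^-2]

Both sides have the same dimensions, so the equation is dimensionally consistent.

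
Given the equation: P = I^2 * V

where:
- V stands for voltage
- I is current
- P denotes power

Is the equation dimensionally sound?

No

V (voltage) has dimensions [I^-1 L^2 M T^-3].
I (current) has dimensions [I].
P (power) has dimensions [L^2 M T^-3].

Left side: [L^2 M T^-3]
Right side: [I L^2 M T^-3]

The two sides have different dimensions, so the equation is NOT dimensionally consistent.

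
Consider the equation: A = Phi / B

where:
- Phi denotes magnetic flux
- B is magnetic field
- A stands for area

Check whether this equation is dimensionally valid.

Yes

Phi (magnetic flux) has dimensions [I^-1 L^2 M T^-2].
B (magnetic field) has dimensions [I^-1 M T^-2].
A (area) has dimensions [L^2].

Left side: [L^2]
Right side: [L^2]

Both sides have the same dimensions, so the equation is dimensionally consistent.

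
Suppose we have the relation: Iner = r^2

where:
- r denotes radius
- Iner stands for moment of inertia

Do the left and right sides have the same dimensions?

No

r (radius) has dimensions [L].
Iner (moment of inertia) has dimensions [L^2 M].

Left side: [L^2 M]
Right side: [L^2]

The two sides have different dimensions, so the equation is NOT dimensionally consistent.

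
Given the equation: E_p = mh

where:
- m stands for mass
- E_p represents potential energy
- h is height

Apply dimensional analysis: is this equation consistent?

No

m (mass) has dimensions [M].
E_p (potential energy) has dimensions [L^2 M T^-2].
h (height) has dimensions [L].

Left side: [L^2 M T^-2]
Right side: [L M]

The two sides have different dimensions, so the equation is NOT dimensionally consistent.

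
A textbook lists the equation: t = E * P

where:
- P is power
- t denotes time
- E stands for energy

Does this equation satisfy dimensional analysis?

No

P (power) has dimensions [L^2 M T^-3].
t (time) has dimensions [T].
E (energy) has dimensions [L^2 M T^-2].

Left side: [T]
Right side: [L^4 M^2 T^-5]

The two sides have different dimensions, so the equation is NOT dimensionally consistent.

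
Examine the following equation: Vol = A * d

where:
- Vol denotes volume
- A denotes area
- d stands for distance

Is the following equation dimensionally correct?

Yes

Vol (volume) has dimensions [L^3].
A (area) has dimensions [L^2].
d (distance) has dimensions [L].

Left side: [L^3]
Right side: [L^3]

Both sides have the same dimensions, so the equation is dimensionally consistent.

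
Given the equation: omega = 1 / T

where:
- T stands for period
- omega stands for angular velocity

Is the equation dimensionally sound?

Yes

T (period) has dimensions [T].
omega (angular velocity) has dimensions [T^-1].

Left side: [T^-1]
Right side: [T^-1]

Both sides have the same dimensions, so the equation is dimensionally consistent.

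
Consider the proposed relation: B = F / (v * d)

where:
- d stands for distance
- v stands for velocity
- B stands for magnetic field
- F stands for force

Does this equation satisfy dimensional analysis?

No

d (distance) has dimensions [L].
v (velocity) has dimensions [L T^-1].
B (magnetic field) has dimensions [I^-1 M T^-2].
F (force) has dimensions [L M T^-2].

Left side: [I^-1 M T^-2]
Right side: [L^-1 M T^-1]

The two sides have different dimensions, so the equation is NOT dimensionally consistent.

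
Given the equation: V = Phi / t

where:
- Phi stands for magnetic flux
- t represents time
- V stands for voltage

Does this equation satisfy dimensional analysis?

Yes

Phi (magnetic flux) has dimensions [I^-1 L^2 M T^-2].
t (time) has dimensions [T].
V (voltage) has dimensions [I^-1 L^2 M T^-3].

Left side: [I^-1 L^2 M T^-3]
Right side: [I^-1 L^2 M T^-3]

Both sides have the same dimensions, so the equation is dimensionally consistent.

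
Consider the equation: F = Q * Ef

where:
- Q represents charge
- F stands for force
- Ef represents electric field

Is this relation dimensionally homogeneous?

Yes

Q (charge) has dimensions [I T].
F (force) has dimensions [L M T^-2].
Ef (electric field) has dimensions [I^-1 L M T^-3].

Left side: [L M T^-2]
Right side: [L M T^-2]

Both sides have the same dimensions, so the equation is dimensionally consistent.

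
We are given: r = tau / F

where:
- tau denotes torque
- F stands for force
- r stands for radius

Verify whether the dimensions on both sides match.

Yes

tau (torque) has dimensions [L^2 M T^-2].
F (force) has dimensions [L M T^-2].
r (radius) has dimensions [L].

Left side: [L]
Right side: [L]

Both sides have the same dimensions, so the equation is dimensionally consistent.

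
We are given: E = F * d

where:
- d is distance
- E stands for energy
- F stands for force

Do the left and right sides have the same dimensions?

Yes

d (distance) has dimensions [L].
E (energy) has dimensions [L^2 M T^-2].
F (force) has dimensions [L M T^-2].

Left side: [L^2 M T^-2]
Right side: [L^2 M T^-2]

Both sides have the same dimensions, so the equation is dimensionally consistent.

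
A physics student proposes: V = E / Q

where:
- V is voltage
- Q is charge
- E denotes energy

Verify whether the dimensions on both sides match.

Yes

V (voltage) has dimensions [I^-1 L^2 M T^-3].
Q (charge) has dimensions [I T].
E (energy) has dimensions [L^2 M T^-2].

Left side: [I^-1 L^2 M T^-3]
Right side: [I^-1 L^2 M T^-3]

Both sides have the same dimensions, so the equation is dimensionally consistent.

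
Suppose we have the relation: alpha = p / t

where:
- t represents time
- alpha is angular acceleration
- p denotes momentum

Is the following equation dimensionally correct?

No

t (time) has dimensions [T].
alpha (angular acceleration) has dimensions [T^-2].
p (momentum) has dimensions [L M T^-1].

Left side: [T^-2]
Right side: [L M T^-2]

The two sides have different dimensions, so the equation is NOT dimensionally consistent.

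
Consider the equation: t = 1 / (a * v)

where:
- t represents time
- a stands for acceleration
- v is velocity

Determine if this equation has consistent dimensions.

No

t (time) has dimensions [T].
a (acceleration) has dimensions [L T^-2].
v (velocity) has dimensions [L T^-1].

Left side: [T]
Right side: [L^-2 T^3]

The two sides have different dimensions, so the equation is NOT dimensionally consistent.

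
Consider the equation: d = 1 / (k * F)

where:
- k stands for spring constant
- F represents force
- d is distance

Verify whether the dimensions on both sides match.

No

k (spring constant) has dimensions [M T^-2].
F (force) has dimensions [L M T^-2].
d (distance) has dimensions [L].

Left side: [L]
Right side: [L^-1 M^-2 T^4]

The two sides have different dimensions, so the equation is NOT dimensionally consistent.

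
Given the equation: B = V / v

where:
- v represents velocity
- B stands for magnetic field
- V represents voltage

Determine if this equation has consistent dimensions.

No

v (velocity) has dimensions [L T^-1].
B (magnetic field) has dimensions [I^-1 M T^-2].
V (voltage) has dimensions [I^-1 L^2 M T^-3].

Left side: [I^-1 M T^-2]
Right side: [I^-1 L M T^-2]

The two sides have different dimensions, so the equation is NOT dimensionally consistent.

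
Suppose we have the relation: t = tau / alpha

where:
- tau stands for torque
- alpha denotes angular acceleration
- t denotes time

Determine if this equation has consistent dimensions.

No

tau (torque) has dimensions [L^2 M T^-2].
alpha (angular acceleration) has dimensions [T^-2].
t (time) has dimensions [T].

Left side: [T]
Right side: [L^2 M]

The two sides have different dimensions, so the equation is NOT dimensionally consistent.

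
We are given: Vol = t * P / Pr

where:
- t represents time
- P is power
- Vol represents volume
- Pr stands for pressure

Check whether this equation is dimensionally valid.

Yes

t (time) has dimensions [T].
P (power) has dimensions [L^2 M T^-3].
Vol (volume) has dimensions [L^3].
Pr (pressure) has dimensions [L^-1 M T^-2].

Left side: [L^3]
Right side: [L^3]

Both sides have the same dimensions, so the equation is dimensionally consistent.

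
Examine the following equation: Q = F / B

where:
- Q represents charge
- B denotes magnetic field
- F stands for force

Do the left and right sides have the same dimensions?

No

Q (charge) has dimensions [I T].
B (magnetic field) has dimensions [I^-1 M T^-2].
F (force) has dimensions [L M T^-2].

Left side: [I T]
Right side: [I L]

The two sides have different dimensions, so the equation is NOT dimensionally consistent.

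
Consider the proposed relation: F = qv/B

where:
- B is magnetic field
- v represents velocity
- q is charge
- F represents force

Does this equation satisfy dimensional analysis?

No

B (magnetic field) has dimensions [I^-1 M T^-2].
v (velocity) has dimensions [L T^-1].
q (charge) has dimensions [I T].
F (force) has dimensions [L M T^-2].

Left side: [L M T^-2]
Right side: [I^2 L M^-1 T^2]

The two sides have different dimensions, so the equation is NOT dimensionally consistent.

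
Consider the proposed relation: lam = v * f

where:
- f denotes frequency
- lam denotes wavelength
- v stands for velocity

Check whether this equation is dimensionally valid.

No

f (frequency) has dimensions [T^-1].
lam (wavelength) has dimensions [L].
v (velocity) has dimensions [L T^-1].

Left side: [L]
Right side: [L T^-2]

The two sides have different dimensions, so the equation is NOT dimensionally consistent.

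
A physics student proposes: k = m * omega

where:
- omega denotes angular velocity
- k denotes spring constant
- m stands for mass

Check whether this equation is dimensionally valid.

No

omega (angular velocity) has dimensions [T^-1].
k (spring constant) has dimensions [M T^-2].
m (mass) has dimensions [M].

Left side: [M T^-2]
Right side: [M T^-1]

The two sides have different dimensions, so the equation is NOT dimensionally consistent.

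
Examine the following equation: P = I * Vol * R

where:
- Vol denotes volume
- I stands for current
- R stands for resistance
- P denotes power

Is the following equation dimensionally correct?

No

Vol (volume) has dimensions [L^3].
I (current) has dimensions [I].
R (resistance) has dimensions [I^-2 L^2 M T^-3].
P (power) has dimensions [L^2 M T^-3].

Left side: [L^2 M T^-3]
Right side: [I^-1 L^5 M T^-3]

The two sides have different dimensions, so the equation is NOT dimensionally consistent.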